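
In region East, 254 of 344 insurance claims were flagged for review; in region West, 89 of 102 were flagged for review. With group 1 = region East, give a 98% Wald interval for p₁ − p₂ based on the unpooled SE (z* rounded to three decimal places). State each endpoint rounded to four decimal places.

(-0.2287, -0.0396)

p̂₁ = 0.73837, p̂₂ = 0.87255, so the observed difference is -0.13418.
SE = √(0.000561566 + 0.001090267) = √0.001651833 = 0.040643.
For 98% confidence, z* = 2.326. Margin = 2.326·0.040643 = 0.09454.
CI: -0.13418 ± 0.09454 = (-0.2287, -0.0396).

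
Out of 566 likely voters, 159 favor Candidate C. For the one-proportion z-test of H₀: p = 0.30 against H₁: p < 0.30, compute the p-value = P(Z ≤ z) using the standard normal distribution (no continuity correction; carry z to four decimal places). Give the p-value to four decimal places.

Sample proportion p̂ = 159/566 = 0.28092.
Null standard error: √(0.30·0.70/566) = √0.000371025 = 0.019262.
z = (p̂ − p₀)/SE = (159/566 − 0.30)/0.019262 ≈ -0.9906.
From the standard normal, P(Z ≤ z) = 0.1609.

p-value = 0.1609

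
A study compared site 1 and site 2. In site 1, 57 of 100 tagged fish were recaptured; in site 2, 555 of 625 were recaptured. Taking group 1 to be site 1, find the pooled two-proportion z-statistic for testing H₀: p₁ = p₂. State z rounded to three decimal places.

z = -8.140

Sample proportions: p̂₁ = 57/100 = 0.57000 and p̂₂ = 555/625 = 0.88800.
Pooling: p̂ = 612/725 = 0.84414.
SE = √[p̂(1−p̂)(1/n₁+1/n₂)] = √[0.84414·0.15586·(1/100+1/625)] ≈ 0.039067.
z = -0.31800/0.039067 = -8.140.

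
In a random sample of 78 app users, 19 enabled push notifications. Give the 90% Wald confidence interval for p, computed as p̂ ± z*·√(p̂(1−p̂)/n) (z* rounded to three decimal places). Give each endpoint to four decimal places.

Sample proportion p̂ = 19/78 = 0.24359.
SE(p̂) = √(0.24359·0.75641/78) = 0.048603.
For 90% confidence, z* = 1.645.
Margin of error: 1.645 × 0.048603 = 0.07995.
CI: 0.24359 ± 0.07995 = (0.1636, 0.3235).

(0.1636, 0.3235)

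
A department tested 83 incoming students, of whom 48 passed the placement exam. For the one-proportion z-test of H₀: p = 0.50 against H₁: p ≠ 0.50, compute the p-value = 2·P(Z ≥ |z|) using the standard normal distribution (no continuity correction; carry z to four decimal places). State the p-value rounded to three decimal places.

p-value = 0.154

Sample proportion p̂ = 48/83 = 0.57831.
SE₀ = √(0.50·0.50/83) = 0.054882.
Test statistic (full precision, shown to 4 dp): z = (48/83 − 0.50)/SE₀ ≈ 1.4269.
From the standard normal, 2·P(Z ≥ |z|) = 0.154.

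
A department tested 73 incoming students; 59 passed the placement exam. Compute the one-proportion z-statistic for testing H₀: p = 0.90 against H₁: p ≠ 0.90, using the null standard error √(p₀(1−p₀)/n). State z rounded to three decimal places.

z = -2.614

Sample proportion p̂ = 59/73 = 0.80822.
Under H₀, SE = √(p₀(1−p₀)/n) = √(0.90·0.10/73) = √0.001232877 = 0.035112.
z = (0.80822 − 0.90)/0.035112 = -0.09178/0.035112 = -2.614.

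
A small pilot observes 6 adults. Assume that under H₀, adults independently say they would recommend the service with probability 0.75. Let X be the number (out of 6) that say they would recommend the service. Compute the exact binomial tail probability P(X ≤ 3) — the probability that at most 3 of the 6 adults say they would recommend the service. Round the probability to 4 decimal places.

P = 0.1694

X ~ Binomial(n=6, p=0.75).
P(X ≤ 3) = C(6,0)·0.75^0·0.25^6 + C(6,1)·0.75^1·0.25^5 + C(6,2)·0.75^2·0.25^4 + C(6,3)·0.75^3·0.25^3.
= 0.000244 + 0.004395 + 0.032959 + 0.131836 = 0.1694.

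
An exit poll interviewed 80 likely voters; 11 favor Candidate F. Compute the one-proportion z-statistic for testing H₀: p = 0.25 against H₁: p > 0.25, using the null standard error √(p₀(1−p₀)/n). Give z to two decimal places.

z = -2.32

p̂ = 11/80 = 0.13750.
SE₀ = √(0.25·0.75/80) = 0.048412.
z = (0.13750 − 0.25)/0.048412 = -0.11250/0.048412 = -2.32.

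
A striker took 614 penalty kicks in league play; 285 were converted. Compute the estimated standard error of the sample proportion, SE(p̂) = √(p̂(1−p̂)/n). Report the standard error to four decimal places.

The sample proportion is 285/614 = 0.46417.
p̂(1−p̂) = 0.248716.
SE = √(0.248716/614) = √0.000405075 = 0.0201.

SE = 0.0201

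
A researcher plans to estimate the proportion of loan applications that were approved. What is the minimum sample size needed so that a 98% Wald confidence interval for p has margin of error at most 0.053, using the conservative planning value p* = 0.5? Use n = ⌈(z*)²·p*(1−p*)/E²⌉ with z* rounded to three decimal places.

n = 482

z* = 2.326 at the 98% level.
p*(1−p*) = 0.2500.
(z*)²·p*(1−p*)/E² = 5.410276·0.2500/0.002809 = 481.513.
Rounding up, n = 482.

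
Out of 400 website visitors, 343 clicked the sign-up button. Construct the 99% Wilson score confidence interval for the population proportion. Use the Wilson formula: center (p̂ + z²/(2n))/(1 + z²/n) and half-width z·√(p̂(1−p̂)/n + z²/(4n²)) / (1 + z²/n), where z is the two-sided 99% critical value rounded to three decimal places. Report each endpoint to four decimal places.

Here p̂ = 343/400 = 0.85750 and z = 2.576 (z² = 6.635776).
1 + z²/n = 1.016589.
Adjusted center: (0.85750 + z²/(2n))/1.016589 = 0.85167.
Radicand: p̂(1−p̂)/n + z²/(4n²) = 0.000305484 + 0.000010368 = 0.000315852.
Half-width = z·√(radicand)/denom = 2.576·0.017772/1.016589 = 0.04503.
So the interval runs from 0.8066 to 0.8967.

(0.8066, 0.8967)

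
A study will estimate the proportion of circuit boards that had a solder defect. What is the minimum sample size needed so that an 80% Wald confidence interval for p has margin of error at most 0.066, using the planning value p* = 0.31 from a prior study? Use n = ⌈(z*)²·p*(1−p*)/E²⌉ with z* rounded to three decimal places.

n = 81

For 80% confidence, z* = 1.282.
p*(1−p*) = 0.31·0.69 = 0.2139.
Required n before rounding: 1.643524 × 0.2139 / 0.066² = 80.705.
⌈80.705⌉ = 81.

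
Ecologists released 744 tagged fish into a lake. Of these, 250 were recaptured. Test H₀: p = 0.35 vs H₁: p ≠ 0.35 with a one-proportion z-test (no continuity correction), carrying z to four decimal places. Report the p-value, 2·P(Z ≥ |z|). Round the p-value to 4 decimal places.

p-value = 0.4241

With x = 250 successes in n = 744, p̂ = 0.33602.
SE₀ = √(0.35·0.65/744) = 0.017487.
z = (p̂ − p₀)/SE = (250/744 − 0.35)/0.017487 ≈ -0.7994.
p-value = 2·P(Z ≥ |z|) with z = -0.7994 → 0.4241.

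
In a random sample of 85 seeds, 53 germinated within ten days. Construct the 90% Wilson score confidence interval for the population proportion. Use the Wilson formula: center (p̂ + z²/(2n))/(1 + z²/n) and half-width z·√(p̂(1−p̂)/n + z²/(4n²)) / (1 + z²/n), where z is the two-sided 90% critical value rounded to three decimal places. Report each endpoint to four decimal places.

(0.5345, 0.7049)

p̂ = 53/85 = 0.62353; z = 1.645, so z² = 2.706025.
1 + z²/n = 1.031836.
Adjusted center: (0.62353 + z²/(2n))/1.031836 = 0.61972.
Radicand: p̂(1−p̂)/n + z²/(4n²) = 0.002761653 + 0.000093634 = 0.002855287.
Half-width = z·√(radicand)/denom = 1.645·0.053435/1.031836 = 0.08519.
Interval: 0.61972 ± 0.08519 → (0.5345, 0.7049).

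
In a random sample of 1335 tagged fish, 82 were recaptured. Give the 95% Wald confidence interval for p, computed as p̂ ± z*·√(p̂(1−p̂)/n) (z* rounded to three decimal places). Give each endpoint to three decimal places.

p̂ = 82/1335 = 0.06142.
SE = √(p̂(1−p̂)/n) = √(0.057650/1335) = 0.006571.
z* = 1.960 at the 95% level.
Margin of error: 1.960 × 0.006571 = 0.01288.
Interval: 0.06142 ± 0.01288 → (0.049, 0.074).

(0.049, 0.074)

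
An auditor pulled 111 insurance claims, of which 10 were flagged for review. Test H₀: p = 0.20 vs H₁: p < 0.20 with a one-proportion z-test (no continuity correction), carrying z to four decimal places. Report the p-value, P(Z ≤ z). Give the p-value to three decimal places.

p̂ = 10/111 = 0.09009.
Under H₀, SE = √(p₀(1−p₀)/n) = √(0.20·0.80/111) = √0.001441441 = 0.037966.
Test statistic (full precision, shown to 4 dp): z = (10/111 − 0.20)/SE₀ ≈ -2.8949.
From the standard normal, P(Z ≤ z) = 0.002.

p-value = 0.002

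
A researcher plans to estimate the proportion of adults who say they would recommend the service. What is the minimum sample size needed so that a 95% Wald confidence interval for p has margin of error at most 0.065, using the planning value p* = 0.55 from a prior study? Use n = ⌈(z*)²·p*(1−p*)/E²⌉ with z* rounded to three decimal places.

The 95% critical value is z* = 1.960.
p*(1−p*) = 0.2475.
Required n before rounding: 3.841600 × 0.2475 / 0.065² = 225.040.
Rounding up, n = 226.

n = 226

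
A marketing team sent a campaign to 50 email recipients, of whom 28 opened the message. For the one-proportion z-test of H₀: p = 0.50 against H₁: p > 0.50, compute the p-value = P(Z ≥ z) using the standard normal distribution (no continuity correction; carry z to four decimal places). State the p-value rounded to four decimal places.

p-value = 0.1981

p̂ = 28/50 = 0.56000.
Under H₀, SE = √(p₀(1−p₀)/n) = √(0.50·0.50/50) = √0.005000000 = 0.070711.
Test statistic (full precision, shown to 4 dp): z = (28/50 − 0.50)/SE₀ ≈ 0.8485.
From the standard normal, P(Z ≥ z) = 0.1981.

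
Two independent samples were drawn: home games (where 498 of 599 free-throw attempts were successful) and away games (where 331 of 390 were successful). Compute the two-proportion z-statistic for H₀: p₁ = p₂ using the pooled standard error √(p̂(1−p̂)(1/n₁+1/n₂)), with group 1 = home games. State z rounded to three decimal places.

Sample proportions: p̂₁ = 498/599 = 0.83139 and p̂₂ = 331/390 = 0.84872.
Pooling: p̂ = 829/989 = 0.83822.
Pooled SE = √[0.1356069·0.00423355] ≈ 0.023960.
z = -0.01733/0.023960 = -0.723.

z = -0.723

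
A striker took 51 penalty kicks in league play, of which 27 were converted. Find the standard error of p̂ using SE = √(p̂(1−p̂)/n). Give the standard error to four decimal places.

p̂ = 27/51 = 0.52941.
p̂(1−p̂) = 0.249135.
SE = √(0.249135/51) = √0.004885000 = 0.0699.

SE = 0.0699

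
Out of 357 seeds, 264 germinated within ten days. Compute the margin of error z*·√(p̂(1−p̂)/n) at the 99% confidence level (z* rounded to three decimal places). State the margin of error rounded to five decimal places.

ME = 0.05984

p̂ = 264/357 = 0.73950.
SE(p̂) = √(0.73950·0.26050/357) = 0.023230.
z* = 2.576 at the 99% level.
So ME = 0.05984.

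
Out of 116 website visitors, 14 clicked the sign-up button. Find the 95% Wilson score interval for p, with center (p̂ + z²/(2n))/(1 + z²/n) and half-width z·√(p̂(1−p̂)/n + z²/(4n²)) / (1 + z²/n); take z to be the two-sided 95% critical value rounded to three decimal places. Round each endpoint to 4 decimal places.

(0.0733, 0.1924)

p̂ = 14/116 = 0.12069; z = 1.960, so z² = 3.841600.
1 + z²/n = 1.033117.
Center = (0.12069 + 0.016559)/1.033117 = 0.13285.
Radicand: p̂(1−p̂)/n + z²/(4n²) = 0.000914859 + 0.000071373 = 0.000986232.
Half-width = z·√(radicand)/denom = 1.960·0.031404/1.033117 = 0.05958.
CI: 0.13285 ± 0.05958 = (0.0733, 0.1924).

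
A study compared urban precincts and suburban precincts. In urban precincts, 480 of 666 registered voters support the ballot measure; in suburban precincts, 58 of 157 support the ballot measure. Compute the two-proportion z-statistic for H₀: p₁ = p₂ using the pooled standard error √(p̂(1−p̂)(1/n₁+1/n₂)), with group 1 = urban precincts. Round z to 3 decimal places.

z = 8.322

Sample proportions: p̂₁ = 480/666 = 0.72072 and p̂₂ = 58/157 = 0.36943.
Pooled p̂ = (480+58)/(666+157) = 538/823 = 0.65371.
SE = √[p̂(1−p̂)(1/n₁+1/n₂)] = √[0.65371·0.34629·(1/666+1/157)] ≈ 0.042211.
z = 0.35129/0.042211 = 8.322.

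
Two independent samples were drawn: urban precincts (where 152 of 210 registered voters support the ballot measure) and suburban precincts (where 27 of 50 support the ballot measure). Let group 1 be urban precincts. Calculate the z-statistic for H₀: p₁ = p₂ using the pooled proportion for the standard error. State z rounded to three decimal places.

Sample proportions: p̂₁ = 152/210 = 0.72381 and p̂₂ = 27/50 = 0.54000.
Pooling: p̂ = 179/260 = 0.68846.
SE = √[p̂(1−p̂)(1/n₁+1/n₂)] = √[0.68846·0.31154·(1/210+1/50)] ≈ 0.072877.
z = (p̂₁ − p̂₂)/SE = (0.72381 − 0.54000)/0.072877 = 0.18381/0.072877 = 2.522.

z = 2.522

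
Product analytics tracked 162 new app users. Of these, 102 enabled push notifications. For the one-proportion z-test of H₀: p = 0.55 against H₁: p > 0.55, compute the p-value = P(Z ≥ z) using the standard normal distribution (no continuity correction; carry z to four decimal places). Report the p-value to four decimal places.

Sample proportion p̂ = 102/162 = 0.62963.
Under H₀, SE = √(p₀(1−p₀)/n) = √(0.55·0.45/162) = √0.001527778 = 0.039087.
z = (p̂ − p₀)/SE = (102/162 − 0.55)/0.039087 ≈ 2.0373.
From the standard normal, P(Z ≥ z) = 0.0208.

p-value = 0.0208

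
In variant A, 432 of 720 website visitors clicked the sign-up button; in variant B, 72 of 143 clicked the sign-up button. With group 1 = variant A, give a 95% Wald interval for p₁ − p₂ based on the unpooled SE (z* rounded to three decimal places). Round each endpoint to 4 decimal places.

p̂₁ = 432/720 = 0.60000, p̂₂ = 72/143 = 0.50350; p̂₁ − p̂₂ = 0.09650.
Unpooled SE = √(p̂₁(1−p̂₁)/n₁ + p̂₂(1−p̂₂)/n₂) = √(0.000333333 + 0.001748166) = 0.045623.
z* = 1.960 at the 95% level. Margin = 1.960·0.045623 = 0.08942.
CI: 0.09650 ± 0.08942 = (0.0071, 0.1859).

(0.0071, 0.1859)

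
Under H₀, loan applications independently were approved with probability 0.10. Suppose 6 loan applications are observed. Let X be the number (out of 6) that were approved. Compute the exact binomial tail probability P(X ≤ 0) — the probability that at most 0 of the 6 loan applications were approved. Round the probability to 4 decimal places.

P = 0.5314

X is binomial with n = 6 and p = 0.10.
P(X ≤ 0) = C(6,0)·0.10^0·0.90^6.
= 0.531441 = 0.5314.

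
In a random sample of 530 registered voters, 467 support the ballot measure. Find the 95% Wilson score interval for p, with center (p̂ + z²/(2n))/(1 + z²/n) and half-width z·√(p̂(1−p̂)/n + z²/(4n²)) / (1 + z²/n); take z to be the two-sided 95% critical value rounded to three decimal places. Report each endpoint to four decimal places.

(0.8508, 0.9060)

p̂ = 467/530 = 0.88113; z = 1.960, so z² = 3.841600.
Denominator 1 + z²/n = 1 + 3.841600/530 = 1.007248.
Center = (0.88113 + 0.003624)/1.007248 = 0.87839.
Radicand: p̂(1−p̂)/n + z²/(4n²) = 0.000197620 + 0.000003419 = 0.000201039.
Half-width = z·√(radicand)/denom = 1.960·0.014179/1.007248 = 0.02759.
So the interval runs from 0.8508 to 0.9060.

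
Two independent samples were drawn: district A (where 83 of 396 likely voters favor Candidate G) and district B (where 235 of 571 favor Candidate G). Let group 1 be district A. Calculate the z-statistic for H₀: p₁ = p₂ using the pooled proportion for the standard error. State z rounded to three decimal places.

Sample proportions: p̂₁ = 83/396 = 0.20960 and p̂₂ = 235/571 = 0.41156.
Pooled p̂ = (83+235)/(396+571) = 318/967 = 0.32885.
Pooled SE = √[0.2207084·0.00427657] ≈ 0.030723.
z = (p̂₁ − p̂₂)/SE = (0.20960 − 0.41156)/0.030723 = -0.20196/0.030723 = -6.574.

z = -6.574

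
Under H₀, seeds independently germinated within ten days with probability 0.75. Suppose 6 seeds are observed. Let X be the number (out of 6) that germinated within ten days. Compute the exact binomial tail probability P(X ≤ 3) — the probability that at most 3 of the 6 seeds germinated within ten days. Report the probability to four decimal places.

P = 0.1694

X is binomial with n = 6 and p = 0.75.
P(X ≤ 3) = C(6,0)·0.75^0·0.25^6 + C(6,1)·0.75^1·0.25^5 + C(6,2)·0.75^2·0.25^4 + C(6,3)·0.75^3·0.25^3.
= 0.000244 + 0.004395 + 0.032959 + 0.131836 = 0.1694.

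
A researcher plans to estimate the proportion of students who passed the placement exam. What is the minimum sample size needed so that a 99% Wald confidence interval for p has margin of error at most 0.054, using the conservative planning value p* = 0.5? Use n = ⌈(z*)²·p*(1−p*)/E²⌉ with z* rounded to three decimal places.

n = 569

z* = 2.576 at the 99% level.
p*(1−p*) = 0.50·0.50 = 0.2500.
Required n before rounding: 6.635776 × 0.2500 / 0.054² = 568.911.
Rounding up, n = 569.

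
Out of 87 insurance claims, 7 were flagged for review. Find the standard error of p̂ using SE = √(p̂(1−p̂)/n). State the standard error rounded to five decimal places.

SE = 0.02916

p̂ = 7/87 = 0.08046.
p̂(1−p̂) = 0.073986.
SE = √(0.073986/87) = 0.02916.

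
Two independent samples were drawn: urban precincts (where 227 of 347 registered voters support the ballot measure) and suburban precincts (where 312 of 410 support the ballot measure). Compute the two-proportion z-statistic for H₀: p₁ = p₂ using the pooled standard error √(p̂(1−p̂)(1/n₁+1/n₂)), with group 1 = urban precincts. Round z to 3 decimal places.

z = -3.233

Sample proportions: p̂₁ = 227/347 = 0.65418 and p̂₂ = 312/410 = 0.76098.
Pooled p̂ = (227+312)/(347+410) = 539/757 = 0.71202.
SE = √[p̂(1−p̂)(1/n₁+1/n₂)] = √[0.71202·0.28798·(1/347+1/410)] ≈ 0.033031.
z = -0.10680/0.033031 = -3.233.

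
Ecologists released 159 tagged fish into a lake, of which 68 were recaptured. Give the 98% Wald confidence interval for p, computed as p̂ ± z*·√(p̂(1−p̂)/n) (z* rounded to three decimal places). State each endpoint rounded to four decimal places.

p̂ = 68/159 = 0.42767.
SE(p̂) = √(0.42767·0.57233/159) = 0.039236.
The 98% critical value is z* = 2.326.
Margin of error: 2.326 × 0.039236 = 0.09126.
CI: 0.42767 ± 0.09126 = (0.3364, 0.5189).

(0.3364, 0.5189)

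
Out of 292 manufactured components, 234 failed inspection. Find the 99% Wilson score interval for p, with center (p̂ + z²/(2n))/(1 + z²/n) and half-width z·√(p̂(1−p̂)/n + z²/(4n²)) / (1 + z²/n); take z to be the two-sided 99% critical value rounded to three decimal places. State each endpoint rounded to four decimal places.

Here p̂ = 234/292 = 0.80137 and z = 2.576 (z² = 6.635776).
Denominator 1 + z²/n = 1 + 6.635776/292 = 1.022725.
Center = (0.80137 + 0.011363)/1.022725 = 0.79467.
Radicand: p̂(1−p̂)/n + z²/(4n²) = 0.000545124 + 0.000019457 = 0.000564581.
Half-width = z·√(radicand)/denom = 2.576·0.023761/1.022725 = 0.05985.
CI: 0.79467 ± 0.05985 = (0.7348, 0.8545).

(0.7348, 0.8545)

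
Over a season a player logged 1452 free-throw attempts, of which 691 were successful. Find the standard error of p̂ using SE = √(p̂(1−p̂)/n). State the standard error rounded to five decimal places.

p̂ = 691/1452 = 0.47590.
p̂(1−p̂) = 0.249419.
Dividing by n and taking the root: √0.000171776 = 0.01311.

SE = 0.01311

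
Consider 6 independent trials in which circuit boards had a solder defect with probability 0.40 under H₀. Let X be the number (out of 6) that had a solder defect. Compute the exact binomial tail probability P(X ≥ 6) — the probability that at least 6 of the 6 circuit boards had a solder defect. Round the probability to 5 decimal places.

P = 0.00410

X ~ Binomial(n=6, p=0.40).
P(X ≥ 6) = C(6,6)·0.40^6·0.60^0.
= 0.004096 = 0.00410.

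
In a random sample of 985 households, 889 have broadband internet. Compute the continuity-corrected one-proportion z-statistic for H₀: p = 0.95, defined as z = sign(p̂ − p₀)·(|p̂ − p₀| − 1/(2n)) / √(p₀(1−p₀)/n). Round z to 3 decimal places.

The sample proportion is 889/985 = 0.90254. p̂ − p₀ = -0.047462.
Continuity correction 1/(2n) = 1/1970 = 0.000508.
Corrected numerator: |-0.047462| − 0.000508 = 0.046954.
Null standard error: √(0.95·0.05/985) = √0.000048223 = 0.006944.
z = −0.046954/0.006944 = -6.762.

z = -6.762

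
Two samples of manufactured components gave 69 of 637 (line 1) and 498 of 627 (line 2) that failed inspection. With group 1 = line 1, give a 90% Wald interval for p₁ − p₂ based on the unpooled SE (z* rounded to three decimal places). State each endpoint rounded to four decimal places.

(-0.7193, -0.6525)

p̂₁ = 69/637 = 0.10832, p̂₂ = 498/627 = 0.79426; p̂₁ − p̂₂ = -0.68594.
SE = √(0.000151628 + 0.000260625) = √0.000412253 = 0.020304.
For 90% confidence, z* = 1.645. Margin = 1.645·0.020304 = 0.03340.
So the interval runs from -0.7193 to -0.6525.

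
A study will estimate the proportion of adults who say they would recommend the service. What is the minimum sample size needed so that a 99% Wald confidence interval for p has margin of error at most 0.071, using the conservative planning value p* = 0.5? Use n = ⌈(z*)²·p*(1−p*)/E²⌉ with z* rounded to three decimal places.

z* = 2.576 at the 99% level.
p*(1−p*) = 0.2500.
(z*)²·p*(1−p*)/E² = 6.635776·0.2500/0.005041 = 329.090.
Rounding up, n = 330.

n = 330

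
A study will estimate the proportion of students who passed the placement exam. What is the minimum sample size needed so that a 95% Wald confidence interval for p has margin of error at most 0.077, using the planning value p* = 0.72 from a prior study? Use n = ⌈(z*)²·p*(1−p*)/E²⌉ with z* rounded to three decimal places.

z* = 1.960 at the 95% level.
p*(1−p*) = 0.72·0.28 = 0.2016.
(z*)²·p*(1−p*)/E² = 3.841600·0.2016/0.005929 = 130.623.
Rounding up, n = 131.

n = 131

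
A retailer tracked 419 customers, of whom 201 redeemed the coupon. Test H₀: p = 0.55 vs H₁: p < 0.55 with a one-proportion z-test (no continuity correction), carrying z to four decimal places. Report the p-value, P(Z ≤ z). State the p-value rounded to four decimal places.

The sample proportion is 201/419 = 0.47971.
SE₀ = √(0.55·0.45/419) = 0.024304.
z = (p̂ − p₀)/SE = (201/419 − 0.55)/0.024304 ≈ -2.8919.
From the standard normal, P(Z ≤ z) = 0.0019.

p-value = 0.0019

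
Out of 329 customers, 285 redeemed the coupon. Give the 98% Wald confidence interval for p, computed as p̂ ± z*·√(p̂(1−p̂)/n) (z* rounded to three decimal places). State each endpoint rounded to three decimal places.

(0.823, 0.910)

With x = 285 successes in n = 329, p̂ = 0.86626.
SE(p̂) = √(0.86626·0.13374/329) = 0.018765.
z* = 2.326 at the 98% level.
Margin = 2.326·0.018765 = 0.04365.
CI: 0.86626 ± 0.04365 = (0.823, 0.910).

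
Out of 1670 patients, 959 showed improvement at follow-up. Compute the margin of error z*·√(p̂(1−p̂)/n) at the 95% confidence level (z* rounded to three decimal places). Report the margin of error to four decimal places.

p̂ = 959/1670 = 0.57425.
SE = √(p̂(1−p̂)/n) = √(0.244487/1670) = 0.012100.
For 95% confidence, z* = 1.960.
So ME = 0.0237.

ME = 0.0237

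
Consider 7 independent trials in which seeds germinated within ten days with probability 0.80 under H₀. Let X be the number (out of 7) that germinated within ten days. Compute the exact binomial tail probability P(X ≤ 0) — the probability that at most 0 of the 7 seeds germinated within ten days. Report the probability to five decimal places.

P = 0.00001

X ~ Binomial(n=7, p=0.80).
P(X ≤ 0) = C(7,0)·0.80^0·0.20^7.
= 0.000013 = 0.00001.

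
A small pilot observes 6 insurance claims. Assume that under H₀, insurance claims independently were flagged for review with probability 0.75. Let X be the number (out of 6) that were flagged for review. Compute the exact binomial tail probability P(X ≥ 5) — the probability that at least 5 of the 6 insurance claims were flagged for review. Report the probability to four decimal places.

P = 0.5339

X ~ Binomial(n=6, p=0.75).
P(X ≥ 5) = C(6,5)·0.75^5·0.25^1 + C(6,6)·0.75^6·0.25^0.
= 0.355957 + 0.177979 = 0.5339.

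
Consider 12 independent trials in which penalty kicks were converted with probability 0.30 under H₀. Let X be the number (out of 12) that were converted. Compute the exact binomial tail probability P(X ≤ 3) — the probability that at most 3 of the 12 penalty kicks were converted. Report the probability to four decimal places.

X ~ Binomial(n=12, p=0.30).
P(X ≤ 3) = C(12,0)·0.30^0·0.70^12 + C(12,1)·0.30^1·0.70^11 + C(12,2)·0.30^2·0.70^10 + C(12,3)·0.30^3·0.70^9.
= 0.013841 + 0.071184 + 0.167790 + 0.239700 = 0.4925.

P = 0.4925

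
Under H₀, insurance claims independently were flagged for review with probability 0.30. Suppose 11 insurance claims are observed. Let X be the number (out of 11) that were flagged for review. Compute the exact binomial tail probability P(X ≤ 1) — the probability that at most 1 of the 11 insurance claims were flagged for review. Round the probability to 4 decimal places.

X ~ Binomial(n=11, p=0.30).
P(X ≤ 1) = C(11,0)·0.30^0·0.70^11 + C(11,1)·0.30^1·0.70^10.
= 0.019773 + 0.093217 = 0.1130.

P = 0.1130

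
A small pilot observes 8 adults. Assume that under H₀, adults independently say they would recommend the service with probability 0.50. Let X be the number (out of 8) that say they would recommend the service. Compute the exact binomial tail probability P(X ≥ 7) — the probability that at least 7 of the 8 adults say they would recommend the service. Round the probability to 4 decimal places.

X is binomial with n = 8 and p = 0.50.
P(X ≥ 7) = C(8,7)·0.50^7·0.50^1 + C(8,8)·0.50^8·0.50^0.
= 0.031250 + 0.003906 = 0.0352.

P = 0.0352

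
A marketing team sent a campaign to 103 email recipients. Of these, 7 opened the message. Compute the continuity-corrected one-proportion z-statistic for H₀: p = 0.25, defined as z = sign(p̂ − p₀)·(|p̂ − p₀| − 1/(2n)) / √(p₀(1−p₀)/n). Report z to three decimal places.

z = -4.153

Sample proportion p̂ = 7/103 = 0.06796. p̂ − p₀ = -0.182039.
1/(2n) = 0.004854.
Corrected numerator: |-0.182039| − 0.004854 = 0.177185.
Null standard error: √(0.25·0.75/103) = √0.001820388 = 0.042666.
z = −0.177185/0.042666 = -4.153.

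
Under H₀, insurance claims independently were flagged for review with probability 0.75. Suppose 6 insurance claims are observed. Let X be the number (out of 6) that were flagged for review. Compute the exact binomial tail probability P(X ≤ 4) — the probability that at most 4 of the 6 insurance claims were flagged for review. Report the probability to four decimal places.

P = 0.4661

X is binomial with n = 6 and p = 0.75.
P(X ≤ 4) = Σ_{j=0}^{4} C(6,j)·0.75^j·0.25^{6−j}.
= 0.000244 + 0.004395 + 0.032959 + 0.131836 + 0.296631 = 0.4661.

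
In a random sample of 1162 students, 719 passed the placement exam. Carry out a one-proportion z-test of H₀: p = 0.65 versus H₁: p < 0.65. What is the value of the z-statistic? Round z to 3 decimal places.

z = -2.233

The sample proportion is 719/1162 = 0.61876.
SE₀ = √(0.65·0.35/1162) = 0.013992.
Test statistic: z = -0.03124/0.013992 = -2.233.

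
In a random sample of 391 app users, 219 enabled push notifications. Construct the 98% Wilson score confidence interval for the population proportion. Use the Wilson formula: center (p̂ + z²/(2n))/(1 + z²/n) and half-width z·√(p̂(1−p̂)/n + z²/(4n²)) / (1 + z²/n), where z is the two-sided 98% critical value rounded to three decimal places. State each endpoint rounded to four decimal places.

(0.5013, 0.6173)

Here p̂ = 219/391 = 0.56010 and z = 2.326 (z² = 5.410276).
Denominator 1 + z²/n = 1 + 5.410276/391 = 1.013837.
Center = (0.56010 + 0.006919)/1.013837 = 0.55928.
Radicand: p̂(1−p̂)/n + z²/(4n²) = 0.000630148 + 0.000008847 = 0.000638995.
Half-width = z·√(radicand)/denom = 2.326·0.025278/1.013837 = 0.05799.
Interval: 0.55928 ± 0.05799 → (0.5013, 0.6173).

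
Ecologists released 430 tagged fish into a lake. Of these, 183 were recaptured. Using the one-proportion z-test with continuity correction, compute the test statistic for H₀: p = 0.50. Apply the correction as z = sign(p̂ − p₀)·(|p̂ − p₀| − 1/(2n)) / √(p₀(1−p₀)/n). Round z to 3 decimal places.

With x = 183 successes in n = 430, p̂ = 0.42558. p̂ − p₀ = -0.074419.
1/(2n) = 0.001163.
Corrected numerator: |-0.074419| − 0.001163 = 0.073256.
SE₀ = √(0.50·0.50/430) = 0.024112.
z = −0.073256/0.024112 = -3.038.

z = -3.038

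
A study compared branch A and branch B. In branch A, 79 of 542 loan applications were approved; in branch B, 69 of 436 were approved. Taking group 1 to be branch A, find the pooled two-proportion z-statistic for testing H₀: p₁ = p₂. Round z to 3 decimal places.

Sample proportions: p̂₁ = 79/542 = 0.14576 and p̂₂ = 69/436 = 0.15826.
Pooled p̂ = (79+69)/(542+436) = 148/978 = 0.15133.
Pooled SE = √[0.1284287·0.00413860] ≈ 0.023055.
z = (p̂₁ − p̂₂)/SE = (0.14576 − 0.15826)/0.023055 = -0.01250/0.023055 = -0.542.

z = -0.542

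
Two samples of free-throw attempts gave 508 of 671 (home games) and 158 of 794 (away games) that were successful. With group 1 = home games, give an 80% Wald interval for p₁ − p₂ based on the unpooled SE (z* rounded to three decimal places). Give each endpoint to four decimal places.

(0.5302, 0.5860)

p̂₁ = 0.75708, p̂₂ = 0.19899, so the observed difference is 0.55809.
SE = √(0.000274084 + 0.000200749) = √0.000474833 = 0.021791.
z* = 1.282 at the 80% level. Margin of error = 0.02794.
CI: 0.55809 ± 0.02794 = (0.5302, 0.5860).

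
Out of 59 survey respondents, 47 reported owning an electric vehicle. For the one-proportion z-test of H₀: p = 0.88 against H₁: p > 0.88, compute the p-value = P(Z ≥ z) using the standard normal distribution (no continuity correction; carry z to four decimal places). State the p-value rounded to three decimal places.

With x = 47 successes in n = 59, p̂ = 0.79661.
Null standard error: √(0.88·0.12/59) = √0.001789831 = 0.042306.
z = (p̂ − p₀)/SE = (47/59 − 0.88)/0.042306 ≈ -1.9711.
p-value = P(Z ≥ z) with z = -1.9711 → 0.976.

p-value = 0.976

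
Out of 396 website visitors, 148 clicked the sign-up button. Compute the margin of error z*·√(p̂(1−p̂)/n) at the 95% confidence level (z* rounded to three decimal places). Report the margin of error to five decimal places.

ME = 0.04765

With x = 148 successes in n = 396, p̂ = 0.37374.
Standard error of p̂: √(0.234058/396) = √0.000591055 = 0.024312.
z* = 1.960 at the 95% level.
Margin of error = z*·SE = 1.960 × 0.024312 = 0.04765.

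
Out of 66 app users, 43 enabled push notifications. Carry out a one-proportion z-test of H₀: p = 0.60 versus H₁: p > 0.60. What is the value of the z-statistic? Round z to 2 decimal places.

p̂ = 43/66 = 0.65152.
Null standard error: √(0.60·0.40/66) = √0.003636364 = 0.060302.
Test statistic: z = 0.05152/0.060302 = 0.85.

z = 0.85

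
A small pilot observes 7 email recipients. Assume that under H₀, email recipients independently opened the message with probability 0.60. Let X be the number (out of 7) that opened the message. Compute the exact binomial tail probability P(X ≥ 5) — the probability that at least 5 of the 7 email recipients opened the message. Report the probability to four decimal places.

P = 0.4199

X is binomial with n = 7 and p = 0.60.
P(X ≥ 5) = C(7,5)·0.60^5·0.40^2 + C(7,6)·0.60^6·0.40^1 + C(7,7)·0.60^7·0.40^0.
= 0.261274 + 0.130637 + 0.027994 = 0.4199.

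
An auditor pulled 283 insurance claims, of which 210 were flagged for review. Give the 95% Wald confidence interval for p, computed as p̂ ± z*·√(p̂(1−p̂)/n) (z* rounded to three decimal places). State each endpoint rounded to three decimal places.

(0.691, 0.793)

p̂ = 210/283 = 0.74205.
SE(p̂) = √(0.74205·0.25795/283) = 0.026007.
z* = 1.960 at the 95% level.
Margin = 1.960·0.026007 = 0.05097.
Interval: 0.74205 ± 0.05097 → (0.691, 0.793).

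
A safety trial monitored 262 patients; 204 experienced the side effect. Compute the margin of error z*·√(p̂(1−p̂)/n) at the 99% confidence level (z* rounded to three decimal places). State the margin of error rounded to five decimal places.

With x = 204 successes in n = 262, p̂ = 0.77863.
SE = √(p̂(1−p̂)/n) = √(0.172368/262) = 0.025649.
z* = 2.576 at the 99% level.
ME = 2.576·0.025649 = 0.06607.

ME = 0.06607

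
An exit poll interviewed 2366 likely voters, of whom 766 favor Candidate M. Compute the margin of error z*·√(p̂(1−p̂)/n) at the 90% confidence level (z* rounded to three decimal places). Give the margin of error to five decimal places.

ME = 0.01582

Sample proportion p̂ = 766/2366 = 0.32375.
SE = √(p̂(1−p̂)/n) = √(0.218937/2366) = 0.009619.
The 90% critical value is z* = 1.645.
Margin of error = z*·SE = 1.645 × 0.009619 = 0.01582.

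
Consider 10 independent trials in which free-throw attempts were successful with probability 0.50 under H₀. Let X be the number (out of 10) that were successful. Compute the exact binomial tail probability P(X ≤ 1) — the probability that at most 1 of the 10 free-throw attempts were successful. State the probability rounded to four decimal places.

X ~ Binomial(n=10, p=0.50).
P(X ≤ 1) = C(10,0)·0.50^0·0.50^10 + C(10,1)·0.50^1·0.50^9.
= 0.000977 + 0.009766 = 0.0107.

P = 0.0107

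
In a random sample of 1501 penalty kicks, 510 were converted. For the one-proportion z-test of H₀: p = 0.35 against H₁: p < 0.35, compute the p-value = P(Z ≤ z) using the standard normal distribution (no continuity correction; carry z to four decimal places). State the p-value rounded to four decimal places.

The sample proportion is 510/1501 = 0.33977.
Under H₀, SE = √(p₀(1−p₀)/n) = √(0.35·0.65/1501) = √0.000151566 = 0.012311.
Test statistic (full precision, shown to 4 dp): z = (510/1501 − 0.35)/SE₀ ≈ -0.8307.
p-value = P(Z ≤ z) with z = -0.8307 → 0.2031.

p-value = 0.2031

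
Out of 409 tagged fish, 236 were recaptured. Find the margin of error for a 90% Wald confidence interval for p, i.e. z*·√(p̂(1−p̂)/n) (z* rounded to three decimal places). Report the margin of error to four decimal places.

ME = 0.0402

The sample proportion is 236/409 = 0.57702.
SE(p̂) = √(0.57702·0.42298/409) = 0.024428.
z* = 1.645 at the 90% level.
ME = 1.645·0.024428 = 0.0402.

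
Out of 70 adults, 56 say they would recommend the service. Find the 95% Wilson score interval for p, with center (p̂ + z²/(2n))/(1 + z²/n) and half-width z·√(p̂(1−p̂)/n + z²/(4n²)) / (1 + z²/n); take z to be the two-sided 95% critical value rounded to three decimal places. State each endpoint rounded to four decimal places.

(0.6918, 0.8770)

Here p̂ = 56/70 = 0.80000 and z = 1.960 (z² = 3.841600).
1 + z²/n = 1.054880.
Center = (0.80000 + 0.027440)/1.054880 = 0.78439.
Radicand: p̂(1−p̂)/n + z²/(4n²) = 0.002285714 + 0.000196000 = 0.002481714.
Half-width = z·√(radicand)/denom = 1.960·0.049817/1.054880 = 0.09256.
Interval: 0.78439 ± 0.09256 → (0.6918, 0.8770).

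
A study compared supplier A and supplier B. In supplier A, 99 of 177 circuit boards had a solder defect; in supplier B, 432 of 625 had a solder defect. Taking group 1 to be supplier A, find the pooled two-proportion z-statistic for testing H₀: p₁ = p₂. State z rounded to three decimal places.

p̂₁ = 99/177 = 0.55932, p̂₂ = 432/625 = 0.69120.
Pooled p̂ = (99+432)/(177+625) = 531/802 = 0.66209.
Pooled SE = √[0.2237253·0.00724972] ≈ 0.040273.
z = (p̂₁ − p̂₂)/SE = (0.55932 − 0.69120)/0.040273 = -0.13188/0.040273 = -3.275.

z = -3.275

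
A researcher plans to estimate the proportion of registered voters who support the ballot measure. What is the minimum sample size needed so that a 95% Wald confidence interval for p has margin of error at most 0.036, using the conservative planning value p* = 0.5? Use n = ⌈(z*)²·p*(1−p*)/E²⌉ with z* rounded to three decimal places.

n = 742

For 95% confidence, z* = 1.960.
p*(1−p*) = 0.2500.
(z*)²·p*(1−p*)/E² = 3.841600·0.2500/0.001296 = 741.049.
⌈741.049⌉ = 742.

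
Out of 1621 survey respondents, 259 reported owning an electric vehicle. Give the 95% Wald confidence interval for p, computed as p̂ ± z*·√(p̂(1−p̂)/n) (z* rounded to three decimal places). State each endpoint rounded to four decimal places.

(0.1419, 0.1776)

The sample proportion is 259/1621 = 0.15978.
SE(p̂) = √(0.15978·0.84022/1621) = 0.009100.
z* = 1.960 at the 95% level.
Margin = 1.960·0.009100 = 0.01784.
Interval: 0.15978 ± 0.01784 → (0.1419, 0.1776).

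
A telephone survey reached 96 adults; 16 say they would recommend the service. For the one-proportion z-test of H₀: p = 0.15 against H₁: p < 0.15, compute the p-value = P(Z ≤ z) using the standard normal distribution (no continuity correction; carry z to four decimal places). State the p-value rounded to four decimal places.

With x = 16 successes in n = 96, p̂ = 0.16667.
SE₀ = √(0.15·0.85/96) = 0.036443.
z = (p̂ − p₀)/SE = (16/96 − 0.15)/0.036443 ≈ 0.4573.
p-value = P(Z ≤ z) with z = 0.4573 → 0.6763.

p-value = 0.6763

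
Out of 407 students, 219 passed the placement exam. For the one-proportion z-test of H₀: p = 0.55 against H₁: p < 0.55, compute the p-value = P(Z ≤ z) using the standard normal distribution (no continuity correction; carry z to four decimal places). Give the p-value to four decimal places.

p-value = 0.3145

With x = 219 successes in n = 407, p̂ = 0.53808.
Null standard error: √(0.55·0.45/407) = √0.000608108 = 0.024660.
Test statistic (full precision, shown to 4 dp): z = (219/407 − 0.55)/SE₀ ≈ -0.4832.
p-value = P(Z ≤ z) with z = -0.4832 → 0.3145.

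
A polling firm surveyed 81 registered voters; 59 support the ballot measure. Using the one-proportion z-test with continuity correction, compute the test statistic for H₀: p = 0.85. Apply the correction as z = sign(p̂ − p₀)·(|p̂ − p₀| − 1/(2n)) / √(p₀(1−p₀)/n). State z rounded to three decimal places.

With x = 59 successes in n = 81, p̂ = 0.72840. p̂ − p₀ = -0.121605.
Continuity correction 1/(2n) = 1/162 = 0.006173.
Corrected numerator: |-0.121605| − 0.006173 = 0.115432.
SE₀ = √(0.85·0.15/81) = 0.039675.
z = (−)0.115432/0.039675 = -2.909.

z = -2.909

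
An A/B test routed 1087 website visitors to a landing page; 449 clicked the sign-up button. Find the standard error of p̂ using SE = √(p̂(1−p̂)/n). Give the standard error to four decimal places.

The sample proportion is 449/1087 = 0.41306.
p̂(1−p̂) = 0.242441.
Dividing by n and taking the root: √0.000223037 = 0.0149.

SE = 0.0149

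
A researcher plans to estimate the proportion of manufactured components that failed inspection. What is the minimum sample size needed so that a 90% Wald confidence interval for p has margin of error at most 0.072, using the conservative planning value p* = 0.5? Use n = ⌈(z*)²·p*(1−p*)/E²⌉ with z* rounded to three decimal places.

For 90% confidence, z* = 1.645.
p*(1−p*) = 0.2500.
Required n before rounding: 2.706025 × 0.2500 / 0.072² = 130.499.
Rounding up, n = 131.

n = 131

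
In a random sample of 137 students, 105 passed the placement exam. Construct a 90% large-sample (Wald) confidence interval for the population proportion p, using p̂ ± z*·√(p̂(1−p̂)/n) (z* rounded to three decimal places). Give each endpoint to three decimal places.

(0.707, 0.826)

p̂ = 105/137 = 0.76642.
SE(p̂) = √(0.76642·0.23358/137) = 0.036148.
For 90% confidence, z* = 1.645.
Margin = 1.645·0.036148 = 0.05946.
Interval: 0.76642 ± 0.05946 → (0.707, 0.826).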